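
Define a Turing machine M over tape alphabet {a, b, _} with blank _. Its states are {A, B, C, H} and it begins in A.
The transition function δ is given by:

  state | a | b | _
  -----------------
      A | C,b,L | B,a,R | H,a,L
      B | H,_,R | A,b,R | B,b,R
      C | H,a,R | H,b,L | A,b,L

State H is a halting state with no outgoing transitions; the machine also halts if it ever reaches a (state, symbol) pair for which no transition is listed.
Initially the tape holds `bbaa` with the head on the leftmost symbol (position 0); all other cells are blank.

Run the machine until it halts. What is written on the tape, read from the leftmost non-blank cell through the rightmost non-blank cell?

A | [b]baa   read b → write a, move R, go to B
B | a[b]aa   read b → write b, move R, go to A
A | ab[a]a   read a → write b, move L, go to C
C | a[b]ba   read b → write b, move L, go to H
H | [a]bba
The non-blank tape span at halt is abba.

abba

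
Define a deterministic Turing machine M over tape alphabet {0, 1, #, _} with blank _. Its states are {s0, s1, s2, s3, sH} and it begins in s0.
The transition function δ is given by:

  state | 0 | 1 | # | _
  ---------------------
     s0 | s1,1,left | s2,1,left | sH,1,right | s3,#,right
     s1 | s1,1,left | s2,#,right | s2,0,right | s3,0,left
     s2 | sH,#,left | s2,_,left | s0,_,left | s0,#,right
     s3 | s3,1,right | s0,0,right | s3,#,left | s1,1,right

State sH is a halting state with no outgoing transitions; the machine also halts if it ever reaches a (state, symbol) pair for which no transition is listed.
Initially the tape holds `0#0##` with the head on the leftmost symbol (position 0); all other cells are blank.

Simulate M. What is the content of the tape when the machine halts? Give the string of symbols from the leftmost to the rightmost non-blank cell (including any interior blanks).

#_11#0##

state=s0 head=0 tape=____[0]#0##   (s0,0)→(s1,1,left)
state=s1 head=-1 tape=___[_]1#0##   (s1,_)→(s3,0,left)
state=s3 head=-2 tape=__[_]01#0##   (s3,_)→(s1,1,right)
state=s1 head=-1 tape=__1[0]1#0##   (s1,0)→(s1,1,left)
state=s1 head=-2 tape=__[1]11#0##   (s1,1)→(s2,#,right)
state=s2 head=-1 tape=__#[1]1#0##   (s2,1)→(s2,_,left)
state=s2 head=-2 tape=__[#]_1#0##   (s2,#)→(s0,_,left)
state=s0 head=-3 tape=_[_]__1#0##   (s0,_)→(s3,#,right)
state=s3 head=-2 tape=_#[_]_1#0##   (s3,_)→(s1,1,right)
state=s1 head=-1 tape=_#1[_]1#0##   (s1,_)→(s3,0,left)
state=s3 head=-2 tape=_#[1]01#0##   (s3,1)→(s0,0,right)
state=s0 head=-1 tape=_#0[0]1#0##   (s0,0)→(s1,1,left)
state=s1 head=-2 tape=_#[0]11#0##   (s1,0)→(s1,1,left)
state=s1 head=-3 tape=_[#]111#0##   (s1,#)→(s2,0,right)
state=s2 head=-2 tape=_0[1]11#0##   (s2,1)→(s2,_,left)
state=s2 head=-3 tape=_[0]_11#0##   (s2,0)→(sH,#,left)
state=sH head=-4 tape=[_]#_11#0##
The non-blank tape span at halt is #_11#0##.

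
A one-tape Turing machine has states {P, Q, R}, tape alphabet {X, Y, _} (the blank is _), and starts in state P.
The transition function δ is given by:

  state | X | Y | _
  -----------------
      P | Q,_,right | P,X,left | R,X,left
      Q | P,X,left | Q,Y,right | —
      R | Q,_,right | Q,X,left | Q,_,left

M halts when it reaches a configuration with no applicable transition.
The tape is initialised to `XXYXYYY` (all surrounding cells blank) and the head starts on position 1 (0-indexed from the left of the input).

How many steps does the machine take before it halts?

P | __X[X]YXYYY   read X → write _, move right, go to Q
Q | __X_[Y]XYYY   read Y → write Y, move right, go to Q
Q | __X_Y[X]YYY   read X → write X, move left, go to P
P | __X_[Y]XYYY   read Y → write X, move left, go to P
P | __X[_]XXYYY   read _ → write X, move left, go to R
R | __[X]XXXYYY   read X → write _, move right, go to Q
Q | ___[X]XXYYY   read X → write X, move left, go to P
P | __[_]XXXYYY   read _ → write X, move left, go to R
R | _[_]XXXXYYY   read _ → write _, move left, go to Q
Q | [_]_XXXXYYY
M halts after 9 transitions.

9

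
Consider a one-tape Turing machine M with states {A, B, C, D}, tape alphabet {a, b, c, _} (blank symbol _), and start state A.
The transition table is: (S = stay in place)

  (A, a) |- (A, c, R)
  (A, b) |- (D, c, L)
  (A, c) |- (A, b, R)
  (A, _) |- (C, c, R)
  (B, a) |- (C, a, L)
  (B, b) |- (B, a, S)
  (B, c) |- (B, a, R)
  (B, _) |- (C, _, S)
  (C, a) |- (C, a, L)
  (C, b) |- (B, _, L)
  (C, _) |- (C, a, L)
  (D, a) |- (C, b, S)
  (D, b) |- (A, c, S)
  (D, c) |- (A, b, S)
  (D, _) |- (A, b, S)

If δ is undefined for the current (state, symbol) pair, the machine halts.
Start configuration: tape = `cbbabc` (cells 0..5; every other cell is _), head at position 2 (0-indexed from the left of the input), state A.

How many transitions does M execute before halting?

15

state=A head=2 tape=cb[b]abc__   (A,b)→(D,c,L)
state=D head=1 tape=c[b]cabc__   (D,b)→(A,c,S)
state=A head=1 tape=c[c]cabc__   (A,c)→(A,b,R)
state=A head=2 tape=cb[c]abc__   (A,c)→(A,b,R)
state=A head=3 tape=cbb[a]bc__   (A,a)→(A,c,R)
state=A head=4 tape=cbbc[b]c__   (A,b)→(D,c,L)
state=D head=3 tape=cbb[c]cc__   (D,c)→(A,b,S)
state=A head=3 tape=cbb[b]cc__   (A,b)→(D,c,L)
state=D head=2 tape=cb[b]ccc__   (D,b)→(A,c,S)
state=A head=2 tape=cb[c]ccc__   (A,c)→(A,b,R)
state=A head=3 tape=cbb[c]cc__   (A,c)→(A,b,R)
state=A head=4 tape=cbbb[c]c__   (A,c)→(A,b,R)
state=A head=5 tape=cbbbb[c]__   (A,c)→(A,b,R)
state=A head=6 tape=cbbbbb[_]_   (A,_)→(C,c,R)
state=C head=7 tape=cbbbbbc[_]   (C,_)→(C,a,L)
state=C head=6 tape=cbbbbb[c]a
M halts after 15 transitions.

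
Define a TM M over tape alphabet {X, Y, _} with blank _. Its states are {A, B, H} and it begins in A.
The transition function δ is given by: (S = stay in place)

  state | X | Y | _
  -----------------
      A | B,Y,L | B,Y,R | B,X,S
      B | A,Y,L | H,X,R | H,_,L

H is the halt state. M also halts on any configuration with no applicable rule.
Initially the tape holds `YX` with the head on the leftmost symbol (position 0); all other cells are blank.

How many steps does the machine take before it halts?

4

state=A head=0 tape=[Y]X_   (A,Y)→(B,Y,R)
state=B head=1 tape=Y[X]_   (B,X)→(A,Y,L)
state=A head=0 tape=[Y]Y_   (A,Y)→(B,Y,R)
state=B head=1 tape=Y[Y]_   (B,Y)→(H,X,R)
state=H head=2 tape=YX[_]
M halts after 4 transitions.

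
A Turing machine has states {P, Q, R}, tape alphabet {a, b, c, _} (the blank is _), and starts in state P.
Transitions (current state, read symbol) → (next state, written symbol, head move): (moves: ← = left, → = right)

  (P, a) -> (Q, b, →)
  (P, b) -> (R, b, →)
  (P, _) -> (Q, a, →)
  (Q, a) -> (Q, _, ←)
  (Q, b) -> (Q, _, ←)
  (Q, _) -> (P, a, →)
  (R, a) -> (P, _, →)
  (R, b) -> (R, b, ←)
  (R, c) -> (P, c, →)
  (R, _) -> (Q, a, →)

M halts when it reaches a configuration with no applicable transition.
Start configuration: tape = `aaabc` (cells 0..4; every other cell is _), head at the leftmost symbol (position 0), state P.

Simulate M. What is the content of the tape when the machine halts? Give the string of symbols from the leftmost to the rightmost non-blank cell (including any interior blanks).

aaaaaac

state=P head=0 tape=__[a]aabc   (P,a)→(Q,b,→)
state=Q head=1 tape=__b[a]abc   (Q,a)→(Q,_,←)
state=Q head=0 tape=__[b]_abc   (Q,b)→(Q,_,←)
state=Q head=-1 tape=_[_]__abc   (Q,_)→(P,a,→)
state=P head=0 tape=_a[_]_abc   (P,_)→(Q,a,→)
state=Q head=1 tape=_aa[_]abc   (Q,_)→(P,a,→)
state=P head=2 tape=_aaa[a]bc   (P,a)→(Q,b,→)
state=Q head=3 tape=_aaab[b]c   (Q,b)→(Q,_,←)
state=Q head=2 tape=_aaa[b]_c   (Q,b)→(Q,_,←)
state=Q head=1 tape=_aa[a]__c   (Q,a)→(Q,_,←)
state=Q head=0 tape=_a[a]___c   (Q,a)→(Q,_,←)
state=Q head=-1 tape=_[a]____c   (Q,a)→(Q,_,←)
state=Q head=-2 tape=[_]_____c   (Q,_)→(P,a,→)
state=P head=-1 tape=a[_]____c   (P,_)→(Q,a,→)
state=Q head=0 tape=aa[_]___c   (Q,_)→(P,a,→)
state=P head=1 tape=aaa[_]__c   (P,_)→(Q,a,→)
state=Q head=2 tape=aaaa[_]_c   (Q,_)→(P,a,→)
state=P head=3 tape=aaaaa[_]c   (P,_)→(Q,a,→)
state=Q head=4 tape=aaaaaa[c]
The non-blank tape span at halt is aaaaaac.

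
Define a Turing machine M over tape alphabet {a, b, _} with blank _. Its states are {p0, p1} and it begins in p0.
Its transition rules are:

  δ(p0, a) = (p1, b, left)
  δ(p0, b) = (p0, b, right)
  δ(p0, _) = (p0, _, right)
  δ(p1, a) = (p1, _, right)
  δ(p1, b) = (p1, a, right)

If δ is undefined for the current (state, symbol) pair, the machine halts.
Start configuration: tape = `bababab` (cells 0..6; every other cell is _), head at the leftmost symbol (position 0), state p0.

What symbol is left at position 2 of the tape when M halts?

p0 | [b]ababab_   read b → write b, move right, go to p0
p0 | b[a]babab_   read a → write b, move left, go to p1
p1 | [b]bbabab_   read b → write a, move right, go to p1
p1 | a[b]babab_   read b → write a, move right, go to p1
p1 | aa[b]abab_   read b → write a, move right, go to p1
p1 | aaa[a]bab_   read a → write _, move right, go to p1
p1 | aaa_[b]ab_   read b → write a, move right, go to p1
p1 | aaa_a[a]b_   read a → write _, move right, go to p1
p1 | aaa_a_[b]_   read b → write a, move right, go to p1
p1 | aaa_a_a[_]
Cell 2 holds a when M halts.

a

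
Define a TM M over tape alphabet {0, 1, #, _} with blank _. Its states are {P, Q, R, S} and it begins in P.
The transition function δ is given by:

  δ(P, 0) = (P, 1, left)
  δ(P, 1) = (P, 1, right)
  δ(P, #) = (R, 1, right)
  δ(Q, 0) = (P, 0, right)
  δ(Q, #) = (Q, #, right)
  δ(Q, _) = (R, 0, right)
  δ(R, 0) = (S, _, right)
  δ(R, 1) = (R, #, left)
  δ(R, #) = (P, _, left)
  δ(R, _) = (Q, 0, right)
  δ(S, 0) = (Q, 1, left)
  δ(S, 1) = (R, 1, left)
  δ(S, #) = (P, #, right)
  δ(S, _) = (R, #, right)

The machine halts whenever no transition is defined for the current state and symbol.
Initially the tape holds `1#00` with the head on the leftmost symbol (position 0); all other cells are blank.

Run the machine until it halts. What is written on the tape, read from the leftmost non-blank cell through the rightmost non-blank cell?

11_#

state=P head=0 tape=[1]#00_   (P,1)→(P,1,right)
state=P head=1 tape=1[#]00_   (P,#)→(R,1,right)
state=R head=2 tape=11[0]0_   (R,0)→(S,_,right)
state=S head=3 tape=11_[0]_   (S,0)→(Q,1,left)
state=Q head=2 tape=11[_]1_   (Q,_)→(R,0,right)
state=R head=3 tape=110[1]_   (R,1)→(R,#,left)
state=R head=2 tape=11[0]#_   (R,0)→(S,_,right)
state=S head=3 tape=11_[#]_   (S,#)→(P,#,right)
state=P head=4 tape=11_#[_]
The non-blank tape span at halt is 11_#.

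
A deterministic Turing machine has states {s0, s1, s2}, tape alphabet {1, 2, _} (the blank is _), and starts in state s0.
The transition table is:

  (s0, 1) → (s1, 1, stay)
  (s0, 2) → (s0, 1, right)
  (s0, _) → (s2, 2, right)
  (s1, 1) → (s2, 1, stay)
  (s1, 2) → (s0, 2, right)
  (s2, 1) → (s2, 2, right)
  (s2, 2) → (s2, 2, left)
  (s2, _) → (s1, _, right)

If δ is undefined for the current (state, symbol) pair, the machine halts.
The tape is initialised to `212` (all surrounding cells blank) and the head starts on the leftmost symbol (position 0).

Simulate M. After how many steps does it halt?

15

state=s0 head=0 tape=_[2]12___   (s0,2)→(s0,1,right)
state=s0 head=1 tape=_1[1]2___   (s0,1)→(s1,1,stay)
state=s1 head=1 tape=_1[1]2___   (s1,1)→(s2,1,stay)
state=s2 head=1 tape=_1[1]2___   (s2,1)→(s2,2,right)
state=s2 head=2 tape=_12[2]___   (s2,2)→(s2,2,left)
state=s2 head=1 tape=_1[2]2___   (s2,2)→(s2,2,left)
state=s2 head=0 tape=_[1]22___   (s2,1)→(s2,2,right)
state=s2 head=1 tape=_2[2]2___   (s2,2)→(s2,2,left)
state=s2 head=0 tape=_[2]22___   (s2,2)→(s2,2,left)
state=s2 head=-1 tape=[_]222___   (s2,_)→(s1,_,right)
state=s1 head=0 tape=_[2]22___   (s1,2)→(s0,2,right)
state=s0 head=1 tape=_2[2]2___   (s0,2)→(s0,1,right)
state=s0 head=2 tape=_21[2]___   (s0,2)→(s0,1,right)
state=s0 head=3 tape=_211[_]__   (s0,_)→(s2,2,right)
state=s2 head=4 tape=_2112[_]_   (s2,_)→(s1,_,right)
state=s1 head=5 tape=_2112_[_]
M halts after 15 transitions.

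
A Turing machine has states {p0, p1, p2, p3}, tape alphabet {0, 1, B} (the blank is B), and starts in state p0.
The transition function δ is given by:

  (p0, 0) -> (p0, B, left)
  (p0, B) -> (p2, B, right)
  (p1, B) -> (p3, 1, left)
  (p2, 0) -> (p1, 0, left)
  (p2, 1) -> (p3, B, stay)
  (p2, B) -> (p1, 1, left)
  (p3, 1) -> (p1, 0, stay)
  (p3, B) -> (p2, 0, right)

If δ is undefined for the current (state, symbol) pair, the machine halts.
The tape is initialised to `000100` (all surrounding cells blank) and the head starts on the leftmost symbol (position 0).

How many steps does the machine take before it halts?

state=p0 head=0 tape=BB[0]00100   (p0,0)→(p0,B,left)
state=p0 head=-1 tape=B[B]B00100   (p0,B)→(p2,B,right)
state=p2 head=0 tape=BB[B]00100   (p2,B)→(p1,1,left)
state=p1 head=-1 tape=B[B]100100   (p1,B)→(p3,1,left)
state=p3 head=-2 tape=[B]1100100   (p3,B)→(p2,0,right)
state=p2 head=-1 tape=0[1]100100   (p2,1)→(p3,B,stay)
state=p3 head=-1 tape=0[B]100100   (p3,B)→(p2,0,right)
state=p2 head=0 tape=00[1]00100   (p2,1)→(p3,B,stay)
state=p3 head=0 tape=00[B]00100   (p3,B)→(p2,0,right)
state=p2 head=1 tape=000[0]0100   (p2,0)→(p1,0,left)
state=p1 head=0 tape=00[0]00100
M halts after 10 transitions.

10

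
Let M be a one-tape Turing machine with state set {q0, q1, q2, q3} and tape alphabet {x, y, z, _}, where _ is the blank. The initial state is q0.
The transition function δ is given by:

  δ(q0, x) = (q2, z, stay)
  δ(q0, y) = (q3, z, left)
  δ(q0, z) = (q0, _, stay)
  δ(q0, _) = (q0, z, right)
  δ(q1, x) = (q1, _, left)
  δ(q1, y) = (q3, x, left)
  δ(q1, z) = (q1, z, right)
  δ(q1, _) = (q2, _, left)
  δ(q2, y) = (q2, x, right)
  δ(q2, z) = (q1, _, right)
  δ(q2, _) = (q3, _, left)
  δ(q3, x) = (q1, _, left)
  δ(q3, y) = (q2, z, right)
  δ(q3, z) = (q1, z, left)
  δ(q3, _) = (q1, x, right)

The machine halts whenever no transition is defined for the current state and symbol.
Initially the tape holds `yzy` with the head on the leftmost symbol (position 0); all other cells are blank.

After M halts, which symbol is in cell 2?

_

q0 | ____[y]zy   read y → write z, move left, go to q3
q3 | ___[_]zzy   read _ → write x, move right, go to q1
q1 | ___x[z]zy   read z → write z, move right, go to q1
q1 | ___xz[z]y   read z → write z, move right, go to q1
q1 | ___xzz[y]   read y → write x, move left, go to q3
q3 | ___xz[z]x   read z → write z, move left, go to q1
q1 | ___x[z]zx   read z → write z, move right, go to q1
q1 | ___xz[z]x   read z → write z, move right, go to q1
q1 | ___xzz[x]   read x → write _, move left, go to q1
q1 | ___xz[z]_   read z → write z, move right, go to q1
q1 | ___xzz[_]   read _ → write _, move left, go to q2
q2 | ___xz[z]_   read z → write _, move right, go to q1
q1 | ___xz_[_]   read _ → write _, move left, go to q2
q2 | ___xz[_]_   read _ → write _, move left, go to q3
q3 | ___x[z]__   read z → write z, move left, go to q1
q1 | ___[x]z__   read x → write _, move left, go to q1
q1 | __[_]_z__   read _ → write _, move left, go to q2
q2 | _[_]__z__   read _ → write _, move left, go to q3
q3 | [_]___z__   read _ → write x, move right, go to q1
q1 | x[_]__z__   read _ → write _, move left, go to q2
q2 | [x]___z__
Cell 2 holds _ when M halts.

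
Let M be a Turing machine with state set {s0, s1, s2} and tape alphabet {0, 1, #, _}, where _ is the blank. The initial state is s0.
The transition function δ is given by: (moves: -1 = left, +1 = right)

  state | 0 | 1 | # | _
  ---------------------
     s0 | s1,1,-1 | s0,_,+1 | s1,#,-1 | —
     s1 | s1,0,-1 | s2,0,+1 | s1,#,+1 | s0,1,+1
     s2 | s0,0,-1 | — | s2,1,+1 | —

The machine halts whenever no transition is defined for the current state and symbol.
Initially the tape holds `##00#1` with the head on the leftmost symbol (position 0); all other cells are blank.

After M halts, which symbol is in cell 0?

state=s0 head=0 tape=_[#]#00#1   (s0,#)→(s1,#,-1)
state=s1 head=-1 tape=[_]##00#1   (s1,_)→(s0,1,+1)
state=s0 head=0 tape=1[#]#00#1   (s0,#)→(s1,#,-1)
state=s1 head=-1 tape=[1]##00#1   (s1,1)→(s2,0,+1)
state=s2 head=0 tape=0[#]#00#1   (s2,#)→(s2,1,+1)
state=s2 head=1 tape=01[#]00#1   (s2,#)→(s2,1,+1)
state=s2 head=2 tape=011[0]0#1   (s2,0)→(s0,0,-1)
state=s0 head=1 tape=01[1]00#1   (s0,1)→(s0,_,+1)
state=s0 head=2 tape=01_[0]0#1   (s0,0)→(s1,1,-1)
state=s1 head=1 tape=01[_]10#1   (s1,_)→(s0,1,+1)
state=s0 head=2 tape=011[1]0#1   (s0,1)→(s0,_,+1)
state=s0 head=3 tape=011_[0]#1   (s0,0)→(s1,1,-1)
state=s1 head=2 tape=011[_]1#1   (s1,_)→(s0,1,+1)
state=s0 head=3 tape=0111[1]#1   (s0,1)→(s0,_,+1)
state=s0 head=4 tape=0111_[#]1   (s0,#)→(s1,#,-1)
state=s1 head=3 tape=0111[_]#1   (s1,_)→(s0,1,+1)
state=s0 head=4 tape=01111[#]1   (s0,#)→(s1,#,-1)
state=s1 head=3 tape=0111[1]#1   (s1,1)→(s2,0,+1)
state=s2 head=4 tape=01110[#]1   (s2,#)→(s2,1,+1)
state=s2 head=5 tape=011101[1]
Cell 0 holds 1 when M halts.

1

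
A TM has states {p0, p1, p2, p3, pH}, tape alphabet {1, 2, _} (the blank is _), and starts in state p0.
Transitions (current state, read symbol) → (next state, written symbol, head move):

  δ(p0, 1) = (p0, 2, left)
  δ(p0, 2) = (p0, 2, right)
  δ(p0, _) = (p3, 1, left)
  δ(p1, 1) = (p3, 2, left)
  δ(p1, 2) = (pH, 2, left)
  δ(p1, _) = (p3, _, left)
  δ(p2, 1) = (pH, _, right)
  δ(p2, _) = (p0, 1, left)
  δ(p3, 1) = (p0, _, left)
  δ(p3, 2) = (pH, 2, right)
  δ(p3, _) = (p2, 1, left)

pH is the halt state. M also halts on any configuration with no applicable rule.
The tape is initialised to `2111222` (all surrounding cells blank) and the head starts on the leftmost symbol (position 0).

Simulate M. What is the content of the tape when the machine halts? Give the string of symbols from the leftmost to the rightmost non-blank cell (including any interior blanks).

22222221

state=p0 head=0 tape=[2]111222_   (p0,2)→(p0,2,right)
state=p0 head=1 tape=2[1]11222_   (p0,1)→(p0,2,left)
state=p0 head=0 tape=[2]211222_   (p0,2)→(p0,2,right)
state=p0 head=1 tape=2[2]11222_   (p0,2)→(p0,2,right)
state=p0 head=2 tape=22[1]1222_   (p0,1)→(p0,2,left)
state=p0 head=1 tape=2[2]21222_   (p0,2)→(p0,2,right)
state=p0 head=2 tape=22[2]1222_   (p0,2)→(p0,2,right)
state=p0 head=3 tape=222[1]222_   (p0,1)→(p0,2,left)
state=p0 head=2 tape=22[2]2222_   (p0,2)→(p0,2,right)
state=p0 head=3 tape=222[2]222_   (p0,2)→(p0,2,right)
state=p0 head=4 tape=2222[2]22_   (p0,2)→(p0,2,right)
state=p0 head=5 tape=22222[2]2_   (p0,2)→(p0,2,right)
state=p0 head=6 tape=222222[2]_   (p0,2)→(p0,2,right)
state=p0 head=7 tape=2222222[_]   (p0,_)→(p3,1,left)
state=p3 head=6 tape=222222[2]1   (p3,2)→(pH,2,right)
state=pH head=7 tape=2222222[1]
The non-blank tape span at halt is 22222221.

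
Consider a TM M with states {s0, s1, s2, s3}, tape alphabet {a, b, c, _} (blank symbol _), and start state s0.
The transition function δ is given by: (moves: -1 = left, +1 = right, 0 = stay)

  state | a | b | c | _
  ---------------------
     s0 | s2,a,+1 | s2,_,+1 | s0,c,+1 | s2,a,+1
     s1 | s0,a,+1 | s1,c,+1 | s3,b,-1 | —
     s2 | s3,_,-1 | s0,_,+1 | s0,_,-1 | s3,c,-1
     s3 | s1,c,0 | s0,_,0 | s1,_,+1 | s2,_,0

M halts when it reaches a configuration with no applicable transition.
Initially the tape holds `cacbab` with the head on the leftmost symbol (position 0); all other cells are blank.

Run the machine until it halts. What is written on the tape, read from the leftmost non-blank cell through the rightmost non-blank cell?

state=s0 head=0 tape=[c]acbab__   (s0,c)→(s0,c,+1)
state=s0 head=1 tape=c[a]cbab__   (s0,a)→(s2,a,+1)
state=s2 head=2 tape=ca[c]bab__   (s2,c)→(s0,_,-1)
state=s0 head=1 tape=c[a]_bab__   (s0,a)→(s2,a,+1)
state=s2 head=2 tape=ca[_]bab__   (s2,_)→(s3,c,-1)
state=s3 head=1 tape=c[a]cbab__   (s3,a)→(s1,c,0)
state=s1 head=1 tape=c[c]cbab__   (s1,c)→(s3,b,-1)
state=s3 head=0 tape=[c]bcbab__   (s3,c)→(s1,_,+1)
state=s1 head=1 tape=_[b]cbab__   (s1,b)→(s1,c,+1)
state=s1 head=2 tape=_c[c]bab__   (s1,c)→(s3,b,-1)
state=s3 head=1 tape=_[c]bbab__   (s3,c)→(s1,_,+1)
state=s1 head=2 tape=__[b]bab__   (s1,b)→(s1,c,+1)
state=s1 head=3 tape=__c[b]ab__   (s1,b)→(s1,c,+1)
state=s1 head=4 tape=__cc[a]b__   (s1,a)→(s0,a,+1)
state=s0 head=5 tape=__cca[b]__   (s0,b)→(s2,_,+1)
state=s2 head=6 tape=__cca_[_]_   (s2,_)→(s3,c,-1)
state=s3 head=5 tape=__cca[_]c_   (s3,_)→(s2,_,0)
state=s2 head=5 tape=__cca[_]c_   (s2,_)→(s3,c,-1)
state=s3 head=4 tape=__cc[a]cc_   (s3,a)→(s1,c,0)
state=s1 head=4 tape=__cc[c]cc_   (s1,c)→(s3,b,-1)
state=s3 head=3 tape=__c[c]bcc_   (s3,c)→(s1,_,+1)
state=s1 head=4 tape=__c_[b]cc_   (s1,b)→(s1,c,+1)
state=s1 head=5 tape=__c_c[c]c_   (s1,c)→(s3,b,-1)
state=s3 head=4 tape=__c_[c]bc_   (s3,c)→(s1,_,+1)
state=s1 head=5 tape=__c__[b]c_   (s1,b)→(s1,c,+1)
state=s1 head=6 tape=__c__c[c]_   (s1,c)→(s3,b,-1)
state=s3 head=5 tape=__c__[c]b_   (s3,c)→(s1,_,+1)
state=s1 head=6 tape=__c___[b]_   (s1,b)→(s1,c,+1)
state=s1 head=7 tape=__c___c[_]
The non-blank tape span at halt is c___c.

c___c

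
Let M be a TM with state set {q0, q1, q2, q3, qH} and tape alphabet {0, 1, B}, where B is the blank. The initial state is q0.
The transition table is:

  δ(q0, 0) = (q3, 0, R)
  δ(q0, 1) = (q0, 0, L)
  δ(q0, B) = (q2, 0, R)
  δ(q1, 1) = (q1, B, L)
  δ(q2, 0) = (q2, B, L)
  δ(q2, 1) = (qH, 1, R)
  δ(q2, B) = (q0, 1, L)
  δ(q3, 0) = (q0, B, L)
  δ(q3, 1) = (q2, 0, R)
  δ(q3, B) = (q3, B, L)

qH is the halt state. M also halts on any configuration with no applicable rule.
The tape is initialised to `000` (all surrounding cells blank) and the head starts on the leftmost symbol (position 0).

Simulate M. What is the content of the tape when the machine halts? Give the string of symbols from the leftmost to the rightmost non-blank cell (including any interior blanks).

01

state=q0 head=0 tape=BBB[0]00   (q0,0)→(q3,0,R)
state=q3 head=1 tape=BBB0[0]0   (q3,0)→(q0,B,L)
state=q0 head=0 tape=BBB[0]B0   (q0,0)→(q3,0,R)
state=q3 head=1 tape=BBB0[B]0   (q3,B)→(q3,B,L)
state=q3 head=0 tape=BBB[0]B0   (q3,0)→(q0,B,L)
state=q0 head=-1 tape=BB[B]BB0   (q0,B)→(q2,0,R)
state=q2 head=0 tape=BB0[B]B0   (q2,B)→(q0,1,L)
state=q0 head=-1 tape=BB[0]1B0   (q0,0)→(q3,0,R)
state=q3 head=0 tape=BB0[1]B0   (q3,1)→(q2,0,R)
state=q2 head=1 tape=BB00[B]0   (q2,B)→(q0,1,L)
state=q0 head=0 tape=BB0[0]10   (q0,0)→(q3,0,R)
state=q3 head=1 tape=BB00[1]0   (q3,1)→(q2,0,R)
state=q2 head=2 tape=BB000[0]   (q2,0)→(q2,B,L)
state=q2 head=1 tape=BB00[0]B   (q2,0)→(q2,B,L)
state=q2 head=0 tape=BB0[0]BB   (q2,0)→(q2,B,L)
state=q2 head=-1 tape=BB[0]BBB   (q2,0)→(q2,B,L)
state=q2 head=-2 tape=B[B]BBBB   (q2,B)→(q0,1,L)
state=q0 head=-3 tape=[B]1BBBB   (q0,B)→(q2,0,R)
state=q2 head=-2 tape=0[1]BBBB   (q2,1)→(qH,1,R)
state=qH head=-1 tape=01[B]BBB
The non-blank tape span at halt is 01.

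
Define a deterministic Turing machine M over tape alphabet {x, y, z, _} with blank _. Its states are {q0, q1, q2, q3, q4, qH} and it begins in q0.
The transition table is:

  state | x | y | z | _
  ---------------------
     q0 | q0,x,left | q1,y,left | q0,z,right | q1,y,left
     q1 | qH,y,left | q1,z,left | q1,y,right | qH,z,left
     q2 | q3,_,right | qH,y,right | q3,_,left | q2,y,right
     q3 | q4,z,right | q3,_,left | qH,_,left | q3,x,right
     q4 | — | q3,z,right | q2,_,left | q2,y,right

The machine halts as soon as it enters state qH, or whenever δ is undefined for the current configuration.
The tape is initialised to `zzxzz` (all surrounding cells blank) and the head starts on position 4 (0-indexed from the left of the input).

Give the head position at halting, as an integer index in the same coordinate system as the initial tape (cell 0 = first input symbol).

q0 | zzxz[z]__   read z → write z, move right, go to q0
q0 | zzxzz[_]_   read _ → write y, move left, go to q1
q1 | zzxz[z]y_   read z → write y, move right, go to q1
q1 | zzxzy[y]_   read y → write z, move left, go to q1
q1 | zzxz[y]z_   read y → write z, move left, go to q1
q1 | zzx[z]zz_   read z → write y, move right, go to q1
q1 | zzxy[z]z_   read z → write y, move right, go to q1
q1 | zzxyy[z]_   read z → write y, move right, go to q1
q1 | zzxyyy[_]   read _ → write z, move left, go to qH
qH | zzxyy[y]z
At halt the head is at cell 5.

5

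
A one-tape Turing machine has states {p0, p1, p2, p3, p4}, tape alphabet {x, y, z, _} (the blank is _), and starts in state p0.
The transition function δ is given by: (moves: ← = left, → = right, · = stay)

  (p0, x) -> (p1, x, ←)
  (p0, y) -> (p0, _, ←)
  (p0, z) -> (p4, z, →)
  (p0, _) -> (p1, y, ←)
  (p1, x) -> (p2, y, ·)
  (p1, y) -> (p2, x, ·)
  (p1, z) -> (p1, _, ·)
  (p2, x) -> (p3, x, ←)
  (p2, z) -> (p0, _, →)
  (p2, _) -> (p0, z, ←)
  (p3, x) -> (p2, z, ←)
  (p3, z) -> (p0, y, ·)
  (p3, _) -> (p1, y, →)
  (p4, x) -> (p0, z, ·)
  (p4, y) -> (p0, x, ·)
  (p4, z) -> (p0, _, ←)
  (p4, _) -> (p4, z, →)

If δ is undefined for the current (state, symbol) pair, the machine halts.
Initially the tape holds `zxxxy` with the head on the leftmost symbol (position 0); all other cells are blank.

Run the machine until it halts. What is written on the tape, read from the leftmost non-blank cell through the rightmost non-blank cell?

zzz_x

state=p0 head=0 tape=[z]xxxy   (p0,z)→(p4,z,→)
state=p4 head=1 tape=z[x]xxy   (p4,x)→(p0,z,·)
state=p0 head=1 tape=z[z]xxy   (p0,z)→(p4,z,→)
state=p4 head=2 tape=zz[x]xy   (p4,x)→(p0,z,·)
state=p0 head=2 tape=zz[z]xy   (p0,z)→(p4,z,→)
state=p4 head=3 tape=zzz[x]y   (p4,x)→(p0,z,·)
state=p0 head=3 tape=zzz[z]y   (p0,z)→(p4,z,→)
state=p4 head=4 tape=zzzz[y]   (p4,y)→(p0,x,·)
state=p0 head=4 tape=zzzz[x]   (p0,x)→(p1,x,←)
state=p1 head=3 tape=zzz[z]x   (p1,z)→(p1,_,·)
state=p1 head=3 tape=zzz[_]x
The non-blank tape span at halt is zzz_x.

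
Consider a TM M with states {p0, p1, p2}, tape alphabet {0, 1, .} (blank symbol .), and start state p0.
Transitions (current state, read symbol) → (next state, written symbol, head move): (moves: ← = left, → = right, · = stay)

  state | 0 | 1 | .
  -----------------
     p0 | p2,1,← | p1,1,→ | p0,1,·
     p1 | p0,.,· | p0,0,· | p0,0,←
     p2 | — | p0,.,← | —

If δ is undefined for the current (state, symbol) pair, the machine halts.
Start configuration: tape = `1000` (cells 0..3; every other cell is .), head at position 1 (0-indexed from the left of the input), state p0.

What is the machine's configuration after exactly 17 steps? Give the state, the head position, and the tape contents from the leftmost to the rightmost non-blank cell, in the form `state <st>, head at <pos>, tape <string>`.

p0 | .1[0]00   read 0 → write 1, move ←, go to p2
p2 | .[1]100   read 1 → write ., move ←, go to p0
p0 | [.].100   read . → write 1, move ·, go to p0
p0 | [1].100   read 1 → write 1, move →, go to p1
p1 | 1[.]100   read . → write 0, move ←, go to p0
p0 | [1]0100   read 1 → write 1, move →, go to p1
p1 | 1[0]100   read 0 → write ., move ·, go to p0
p0 | 1[.]100   read . → write 1, move ·, go to p0
p0 | 1[1]100   read 1 → write 1, move →, go to p1
p1 | 11[1]00   read 1 → write 0, move ·, go to p0
p0 | 11[0]00   read 0 → write 1, move ←, go to p2
p2 | 1[1]100   read 1 → write ., move ←, go to p0
p0 | [1].100   read 1 → write 1, move →, go to p1
p1 | 1[.]100   read . → write 0, move ←, go to p0
p0 | [1]0100   read 1 → write 1, move →, go to p1
p1 | 1[0]100   read 0 → write ., move ·, go to p0
p0 | 1[.]100   read . → write 1, move ·, go to p0
p0 | 1[1]100
After 17 steps: state p0, head at 0, tape 11100.

state p0, head at 0, tape 11100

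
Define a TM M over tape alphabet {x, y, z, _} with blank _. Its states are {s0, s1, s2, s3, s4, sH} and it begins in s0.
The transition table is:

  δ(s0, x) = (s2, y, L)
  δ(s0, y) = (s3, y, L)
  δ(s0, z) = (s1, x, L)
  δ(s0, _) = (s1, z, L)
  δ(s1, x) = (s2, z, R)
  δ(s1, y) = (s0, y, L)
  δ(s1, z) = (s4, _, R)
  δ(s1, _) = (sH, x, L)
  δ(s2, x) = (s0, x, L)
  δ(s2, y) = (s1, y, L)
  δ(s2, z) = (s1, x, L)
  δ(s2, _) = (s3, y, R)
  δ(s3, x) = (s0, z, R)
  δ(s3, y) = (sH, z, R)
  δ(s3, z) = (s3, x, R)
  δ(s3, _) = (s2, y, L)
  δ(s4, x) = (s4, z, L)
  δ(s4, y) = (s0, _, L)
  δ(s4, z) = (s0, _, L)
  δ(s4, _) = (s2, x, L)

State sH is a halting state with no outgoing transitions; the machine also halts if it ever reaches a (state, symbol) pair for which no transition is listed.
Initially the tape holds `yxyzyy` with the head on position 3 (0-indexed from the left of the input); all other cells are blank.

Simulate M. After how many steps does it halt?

state=s0 head=3 tape=__yxy[z]yy   (s0,z)→(s1,x,L)
state=s1 head=2 tape=__yx[y]xyy   (s1,y)→(s0,y,L)
state=s0 head=1 tape=__y[x]yxyy   (s0,x)→(s2,y,L)
state=s2 head=0 tape=__[y]yyxyy   (s2,y)→(s1,y,L)
state=s1 head=-1 tape=_[_]yyyxyy   (s1,_)→(sH,x,L)
state=sH head=-2 tape=[_]xyyyxyy
M halts after 5 transitions.

5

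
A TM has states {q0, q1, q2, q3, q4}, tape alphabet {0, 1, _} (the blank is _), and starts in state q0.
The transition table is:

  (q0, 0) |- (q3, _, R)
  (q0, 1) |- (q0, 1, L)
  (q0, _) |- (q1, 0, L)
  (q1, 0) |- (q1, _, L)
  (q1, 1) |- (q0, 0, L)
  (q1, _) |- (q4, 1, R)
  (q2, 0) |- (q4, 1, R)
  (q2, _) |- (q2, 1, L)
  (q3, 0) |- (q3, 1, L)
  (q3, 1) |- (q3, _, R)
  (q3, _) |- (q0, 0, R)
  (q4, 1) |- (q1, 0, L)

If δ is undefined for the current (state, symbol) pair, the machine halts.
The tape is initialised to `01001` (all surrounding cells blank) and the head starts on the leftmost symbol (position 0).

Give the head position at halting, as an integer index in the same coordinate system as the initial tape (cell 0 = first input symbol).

5

state=q0 head=0 tape=[0]1001__   (q0,0)→(q3,_,R)
state=q3 head=1 tape=_[1]001__   (q3,1)→(q3,_,R)
state=q3 head=2 tape=__[0]01__   (q3,0)→(q3,1,L)
state=q3 head=1 tape=_[_]101__   (q3,_)→(q0,0,R)
state=q0 head=2 tape=_0[1]01__   (q0,1)→(q0,1,L)
state=q0 head=1 tape=_[0]101__   (q0,0)→(q3,_,R)
state=q3 head=2 tape=__[1]01__   (q3,1)→(q3,_,R)
state=q3 head=3 tape=___[0]1__   (q3,0)→(q3,1,L)
state=q3 head=2 tape=__[_]11__   (q3,_)→(q0,0,R)
state=q0 head=3 tape=__0[1]1__   (q0,1)→(q0,1,L)
state=q0 head=2 tape=__[0]11__   (q0,0)→(q3,_,R)
state=q3 head=3 tape=___[1]1__   (q3,1)→(q3,_,R)
state=q3 head=4 tape=____[1]__   (q3,1)→(q3,_,R)
state=q3 head=5 tape=_____[_]_   (q3,_)→(q0,0,R)
state=q0 head=6 tape=_____0[_]   (q0,_)→(q1,0,L)
state=q1 head=5 tape=_____[0]0   (q1,0)→(q1,_,L)
state=q1 head=4 tape=____[_]_0   (q1,_)→(q4,1,R)
state=q4 head=5 tape=____1[_]0
At halt the head is at cell 5.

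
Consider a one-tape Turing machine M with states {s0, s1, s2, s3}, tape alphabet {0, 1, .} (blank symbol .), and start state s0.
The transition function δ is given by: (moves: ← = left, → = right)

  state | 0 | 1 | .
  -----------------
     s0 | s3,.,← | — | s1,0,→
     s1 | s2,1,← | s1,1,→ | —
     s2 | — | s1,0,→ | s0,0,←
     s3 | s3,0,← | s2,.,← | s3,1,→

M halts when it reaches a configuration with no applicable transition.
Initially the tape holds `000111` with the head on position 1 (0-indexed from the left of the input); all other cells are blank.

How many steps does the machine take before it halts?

8

s0 | ...0[0]0111   read 0 → write ., move ←, go to s3
s3 | ...[0].0111   read 0 → write 0, move ←, go to s3
s3 | ..[.]0.0111   read . → write 1, move →, go to s3
s3 | ..1[0].0111   read 0 → write 0, move ←, go to s3
s3 | ..[1]0.0111   read 1 → write ., move ←, go to s2
s2 | .[.].0.0111   read . → write 0, move ←, go to s0
s0 | [.]0.0.0111   read . → write 0, move →, go to s1
s1 | 0[0].0.0111   read 0 → write 1, move ←, go to s2
s2 | [0]1.0.0111
M halts after 8 transitions.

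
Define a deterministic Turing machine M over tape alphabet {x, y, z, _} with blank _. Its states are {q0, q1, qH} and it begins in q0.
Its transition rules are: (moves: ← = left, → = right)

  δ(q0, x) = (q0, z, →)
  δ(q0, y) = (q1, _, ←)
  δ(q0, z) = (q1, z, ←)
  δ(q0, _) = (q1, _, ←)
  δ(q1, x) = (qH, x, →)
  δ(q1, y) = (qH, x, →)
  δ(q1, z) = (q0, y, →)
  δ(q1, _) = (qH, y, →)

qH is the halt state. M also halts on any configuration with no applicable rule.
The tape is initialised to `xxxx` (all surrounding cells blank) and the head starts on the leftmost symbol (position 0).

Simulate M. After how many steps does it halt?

8

state=q0 head=0 tape=[x]xxx_   (q0,x)→(q0,z,→)
state=q0 head=1 tape=z[x]xx_   (q0,x)→(q0,z,→)
state=q0 head=2 tape=zz[x]x_   (q0,x)→(q0,z,→)
state=q0 head=3 tape=zzz[x]_   (q0,x)→(q0,z,→)
state=q0 head=4 tape=zzzz[_]   (q0,_)→(q1,_,←)
state=q1 head=3 tape=zzz[z]_   (q1,z)→(q0,y,→)
state=q0 head=4 tape=zzzy[_]   (q0,_)→(q1,_,←)
state=q1 head=3 tape=zzz[y]_   (q1,y)→(qH,x,→)
state=qH head=4 tape=zzzx[_]
M halts after 8 transitions.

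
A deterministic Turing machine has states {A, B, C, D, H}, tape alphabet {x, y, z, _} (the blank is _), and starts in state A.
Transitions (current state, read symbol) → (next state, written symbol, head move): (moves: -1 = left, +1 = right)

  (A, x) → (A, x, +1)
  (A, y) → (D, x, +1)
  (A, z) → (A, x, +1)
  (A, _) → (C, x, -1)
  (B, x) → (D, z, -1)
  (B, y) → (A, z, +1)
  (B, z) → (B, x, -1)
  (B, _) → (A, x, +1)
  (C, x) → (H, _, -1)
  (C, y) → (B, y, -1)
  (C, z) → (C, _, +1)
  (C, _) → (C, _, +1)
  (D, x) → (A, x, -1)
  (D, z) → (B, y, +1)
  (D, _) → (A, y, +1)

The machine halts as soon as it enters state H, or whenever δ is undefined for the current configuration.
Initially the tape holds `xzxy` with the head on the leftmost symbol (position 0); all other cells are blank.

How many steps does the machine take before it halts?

18

A | [x]zxy___   read x → write x, move +1, go to A
A | x[z]xy___   read z → write x, move +1, go to A
A | xx[x]y___   read x → write x, move +1, go to A
A | xxx[y]___   read y → write x, move +1, go to D
D | xxxx[_]__   read _ → write y, move +1, go to A
A | xxxxy[_]_   read _ → write x, move -1, go to C
C | xxxx[y]x_   read y → write y, move -1, go to B
B | xxx[x]yx_   read x → write z, move -1, go to D
D | xx[x]zyx_   read x → write x, move -1, go to A
A | x[x]xzyx_   read x → write x, move +1, go to A
A | xx[x]zyx_   read x → write x, move +1, go to A
A | xxx[z]yx_   read z → write x, move +1, go to A
A | xxxx[y]x_   read y → write x, move +1, go to D
D | xxxxx[x]_   read x → write x, move -1, go to A
A | xxxx[x]x_   read x → write x, move +1, go to A
A | xxxxx[x]_   read x → write x, move +1, go to A
A | xxxxxx[_]   read _ → write x, move -1, go to C
C | xxxxx[x]x   read x → write _, move -1, go to H
H | xxxx[x]_x
M halts after 18 transitions.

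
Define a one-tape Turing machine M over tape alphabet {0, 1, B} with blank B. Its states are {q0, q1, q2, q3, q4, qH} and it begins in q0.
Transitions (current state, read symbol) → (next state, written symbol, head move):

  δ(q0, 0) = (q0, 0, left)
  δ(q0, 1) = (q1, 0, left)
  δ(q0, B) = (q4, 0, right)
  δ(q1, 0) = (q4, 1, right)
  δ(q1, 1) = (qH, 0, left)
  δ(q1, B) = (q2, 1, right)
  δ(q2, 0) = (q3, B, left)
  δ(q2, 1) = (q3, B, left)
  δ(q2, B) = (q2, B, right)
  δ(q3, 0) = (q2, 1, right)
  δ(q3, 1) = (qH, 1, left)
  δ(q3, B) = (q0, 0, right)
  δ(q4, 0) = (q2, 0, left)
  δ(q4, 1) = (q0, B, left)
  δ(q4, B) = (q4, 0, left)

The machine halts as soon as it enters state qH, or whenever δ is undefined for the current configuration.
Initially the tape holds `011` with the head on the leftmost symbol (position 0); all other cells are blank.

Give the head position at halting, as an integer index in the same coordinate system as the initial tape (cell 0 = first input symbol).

-4

state=q0 head=0 tape=BBBB[0]11   (q0,0)→(q0,0,left)
state=q0 head=-1 tape=BBB[B]011   (q0,B)→(q4,0,right)
state=q4 head=0 tape=BBB0[0]11   (q4,0)→(q2,0,left)
state=q2 head=-1 tape=BBB[0]011   (q2,0)→(q3,B,left)
state=q3 head=-2 tape=BB[B]B011   (q3,B)→(q0,0,right)
state=q0 head=-1 tape=BB0[B]011   (q0,B)→(q4,0,right)
state=q4 head=0 tape=BB00[0]11   (q4,0)→(q2,0,left)
state=q2 head=-1 tape=BB0[0]011   (q2,0)→(q3,B,left)
state=q3 head=-2 tape=BB[0]B011   (q3,0)→(q2,1,right)
state=q2 head=-1 tape=BB1[B]011   (q2,B)→(q2,B,right)
state=q2 head=0 tape=BB1B[0]11   (q2,0)→(q3,B,left)
state=q3 head=-1 tape=BB1[B]B11   (q3,B)→(q0,0,right)
state=q0 head=0 tape=BB10[B]11   (q0,B)→(q4,0,right)
state=q4 head=1 tape=BB100[1]1   (q4,1)→(q0,B,left)
state=q0 head=0 tape=BB10[0]B1   (q0,0)→(q0,0,left)
state=q0 head=-1 tape=BB1[0]0B1   (q0,0)→(q0,0,left)
state=q0 head=-2 tape=BB[1]00B1   (q0,1)→(q1,0,left)
state=q1 head=-3 tape=B[B]000B1   (q1,B)→(q2,1,right)
state=q2 head=-2 tape=B1[0]00B1   (q2,0)→(q3,B,left)
state=q3 head=-3 tape=B[1]B00B1   (q3,1)→(qH,1,left)
state=qH head=-4 tape=[B]1B00B1
At halt the head is at cell -4.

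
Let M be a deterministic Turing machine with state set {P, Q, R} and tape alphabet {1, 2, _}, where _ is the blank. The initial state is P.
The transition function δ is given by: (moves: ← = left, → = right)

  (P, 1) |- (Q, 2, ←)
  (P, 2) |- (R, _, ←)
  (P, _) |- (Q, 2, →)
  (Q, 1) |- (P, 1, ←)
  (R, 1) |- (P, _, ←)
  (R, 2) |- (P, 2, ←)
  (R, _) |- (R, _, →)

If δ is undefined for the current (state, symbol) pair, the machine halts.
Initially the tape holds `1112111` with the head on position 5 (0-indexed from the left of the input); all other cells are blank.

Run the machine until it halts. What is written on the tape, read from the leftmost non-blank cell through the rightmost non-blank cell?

2_2__121

P | __11121[1]1   read 1 → write 2, move ←, go to Q
Q | __1112[1]21   read 1 → write 1, move ←, go to P
P | __111[2]121   read 2 → write _, move ←, go to R
R | __11[1]_121   read 1 → write _, move ←, go to P
P | __1[1]__121   read 1 → write 2, move ←, go to Q
Q | __[1]2__121   read 1 → write 1, move ←, go to P
P | _[_]12__121   read _ → write 2, move →, go to Q
Q | _2[1]2__121   read 1 → write 1, move ←, go to P
P | _[2]12__121   read 2 → write _, move ←, go to R
R | [_]_12__121   read _ → write _, move →, go to R
R | _[_]12__121   read _ → write _, move →, go to R
R | __[1]2__121   read 1 → write _, move ←, go to P
P | _[_]_2__121   read _ → write 2, move →, go to Q
Q | _2[_]2__121
The non-blank tape span at halt is 2_2__121.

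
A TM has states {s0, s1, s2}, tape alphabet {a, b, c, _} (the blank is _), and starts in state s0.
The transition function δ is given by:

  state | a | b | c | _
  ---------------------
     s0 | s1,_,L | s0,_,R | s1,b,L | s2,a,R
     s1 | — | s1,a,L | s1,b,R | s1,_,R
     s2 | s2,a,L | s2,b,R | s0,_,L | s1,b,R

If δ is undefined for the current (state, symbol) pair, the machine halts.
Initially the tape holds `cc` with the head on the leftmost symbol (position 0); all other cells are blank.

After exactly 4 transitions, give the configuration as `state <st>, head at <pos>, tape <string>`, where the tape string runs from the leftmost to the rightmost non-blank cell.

state s1, head at 0, tape ac

s0 | _[c]c   read c → write b, move L, go to s1
s1 | [_]bc   read _ → write _, move R, go to s1
s1 | _[b]c   read b → write a, move L, go to s1
s1 | [_]ac   read _ → write _, move R, go to s1
s1 | _[a]c
After 4 steps: state s1, head at 0, tape ac.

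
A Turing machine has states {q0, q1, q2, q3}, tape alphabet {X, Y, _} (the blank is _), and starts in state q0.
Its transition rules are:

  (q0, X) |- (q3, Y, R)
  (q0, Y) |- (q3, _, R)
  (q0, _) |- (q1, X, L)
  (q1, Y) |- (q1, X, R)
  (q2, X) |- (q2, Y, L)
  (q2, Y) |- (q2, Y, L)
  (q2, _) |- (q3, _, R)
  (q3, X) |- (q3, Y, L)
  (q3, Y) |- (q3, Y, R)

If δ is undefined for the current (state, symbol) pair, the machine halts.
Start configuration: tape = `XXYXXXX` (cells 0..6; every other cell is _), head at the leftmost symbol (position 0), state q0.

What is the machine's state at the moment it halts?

state=q0 head=0 tape=[X]XYXXXX_   (q0,X)→(q3,Y,R)
state=q3 head=1 tape=Y[X]YXXXX_   (q3,X)→(q3,Y,L)
state=q3 head=0 tape=[Y]YYXXXX_   (q3,Y)→(q3,Y,R)
state=q3 head=1 tape=Y[Y]YXXXX_   (q3,Y)→(q3,Y,R)
state=q3 head=2 tape=YY[Y]XXXX_   (q3,Y)→(q3,Y,R)
state=q3 head=3 tape=YYY[X]XXX_   (q3,X)→(q3,Y,L)
state=q3 head=2 tape=YY[Y]YXXX_   (q3,Y)→(q3,Y,R)
state=q3 head=3 tape=YYY[Y]XXX_   (q3,Y)→(q3,Y,R)
state=q3 head=4 tape=YYYY[X]XX_   (q3,X)→(q3,Y,L)
state=q3 head=3 tape=YYY[Y]YXX_   (q3,Y)→(q3,Y,R)
state=q3 head=4 tape=YYYY[Y]XX_   (q3,Y)→(q3,Y,R)
state=q3 head=5 tape=YYYYY[X]X_   (q3,X)→(q3,Y,L)
state=q3 head=4 tape=YYYY[Y]YX_   (q3,Y)→(q3,Y,R)
state=q3 head=5 tape=YYYYY[Y]X_   (q3,Y)→(q3,Y,R)
state=q3 head=6 tape=YYYYYY[X]_   (q3,X)→(q3,Y,L)
state=q3 head=5 tape=YYYYY[Y]Y_   (q3,Y)→(q3,Y,R)
state=q3 head=6 tape=YYYYYY[Y]_   (q3,Y)→(q3,Y,R)
state=q3 head=7 tape=YYYYYYY[_]
No transition is defined for (q3, _); M halts in state q3.

q3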